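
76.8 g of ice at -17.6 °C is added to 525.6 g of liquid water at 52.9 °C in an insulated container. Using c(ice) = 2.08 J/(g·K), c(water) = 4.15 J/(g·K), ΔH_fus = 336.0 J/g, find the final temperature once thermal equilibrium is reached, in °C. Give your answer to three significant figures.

T_f = 34.7 °C

Heat to bring ice to 0 °C and melt it: q₁ = 76.8×2.08×17.6 + 76.8×336.0 = 28616 J
Heat the water can supply cooling to 0 °C: 525.6×4.15×52.9 = 115388 J > q₁, so all ice melts.
Energy balance: 525.6×4.15×(52.9 − T) = 28616 + 76.8×4.15×(T − 0)
2181.24(52.9 − T) = 28616 + 318.72 T
115388 − 28616 = 2499.96 T
T = 86772 / 2499.96 = 34.71 °C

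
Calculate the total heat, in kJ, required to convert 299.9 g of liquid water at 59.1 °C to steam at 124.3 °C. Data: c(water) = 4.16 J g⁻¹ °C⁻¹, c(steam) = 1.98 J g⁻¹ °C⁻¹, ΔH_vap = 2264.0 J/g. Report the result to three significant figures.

q = 744 kJ

q1 (heat water 59.1→100.0 °C): 299.9 × 4.16 × 40.9 = 51026 J
q2 (vaporize at 100 °C): 299.9 × 2264.0 = 678974 J
q3 (heat steam 100.0→124.3 °C): 299.9 × 1.98 × 24.3 = 14429 J
Total: 51026 + 678974 + 14429 = 744429 J = 744 kJ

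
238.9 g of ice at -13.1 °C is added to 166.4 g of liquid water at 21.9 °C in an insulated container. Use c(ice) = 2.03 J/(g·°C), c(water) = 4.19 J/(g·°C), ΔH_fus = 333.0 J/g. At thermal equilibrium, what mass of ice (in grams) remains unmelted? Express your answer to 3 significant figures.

Heat to warm all ice to 0 °C: 238.9×2.03×13.1 = 6353.1 J
Heat released by water cooling to 0 °C: 166.4×4.19×21.9 = 15269 J
15269 J < 6353.1 + 238.9×333.0 = 85906.8 J, so not all ice melts; final T = 0 °C.
Heat left for melting: 15269 − 6353.1 = 8915.9 J
Mass melted = 8915.9 / 333.0 = 26.77 g
Ice remaining = 238.9 − 26.77 = 212.13 g

m_ice remaining = 212 g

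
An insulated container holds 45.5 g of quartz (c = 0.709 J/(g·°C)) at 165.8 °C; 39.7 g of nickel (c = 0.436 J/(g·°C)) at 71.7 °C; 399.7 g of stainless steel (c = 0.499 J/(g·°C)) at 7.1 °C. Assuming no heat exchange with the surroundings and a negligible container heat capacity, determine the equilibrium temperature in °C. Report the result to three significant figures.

T_f = 32.1 °C

Σ mᵢcᵢ(T − Tᵢ) = 0  ⇒  T = Σ mᵢcᵢTᵢ / Σ mᵢcᵢ
Σ mᵢcᵢ = 45.5×0.709 + 39.7×0.436 + 399.7×0.499 = 249.0190
Σ mᵢcᵢTᵢ = 32.2595×165.8 + 17.3092×71.7 + 199.4503×7.1 = 8005.8
T = 8005.8 / 249.0190 = 32.149 °C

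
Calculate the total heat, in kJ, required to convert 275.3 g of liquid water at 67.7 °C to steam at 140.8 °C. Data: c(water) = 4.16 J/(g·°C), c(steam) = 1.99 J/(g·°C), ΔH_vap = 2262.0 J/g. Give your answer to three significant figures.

q = 682 kJ

q1 (heat water 67.7→100.0 °C): 275.3 × 4.16 × 32.3 = 36992 J
q2 (vaporize at 100 °C): 275.3 × 2262.0 = 622729 J
q3 (heat steam 100.0→140.8 °C): 275.3 × 1.99 × 40.8 = 22352 J
Total: 36992 + 622729 + 22352 = 682073 J = 682 kJ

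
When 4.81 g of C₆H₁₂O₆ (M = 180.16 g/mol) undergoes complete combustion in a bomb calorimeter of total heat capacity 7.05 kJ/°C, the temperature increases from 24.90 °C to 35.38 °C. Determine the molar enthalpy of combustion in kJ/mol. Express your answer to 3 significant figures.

ΔT = 35.38 − 24.90 = 10.48 °C
q_cal = C_cal × ΔT = 7.05 × 10.48 = 73.884 kJ
n = 4.81 / 180.16 = 0.02670 mol
q_rxn = −q_cal = -73.884 kJ
ΔH = -73.884 / 0.02670 = -2767 kJ/mol

ΔH = -2770 kJ/mol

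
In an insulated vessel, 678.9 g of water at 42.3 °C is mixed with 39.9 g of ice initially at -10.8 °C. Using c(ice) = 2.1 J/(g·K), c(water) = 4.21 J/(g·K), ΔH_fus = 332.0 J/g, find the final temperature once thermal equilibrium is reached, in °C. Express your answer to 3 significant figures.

Heat to bring ice to 0 °C and melt it: q₁ = 39.9×2.1×10.8 + 39.9×332.0 = 14152 J
Heat the water can supply cooling to 0 °C: 678.9×4.21×42.3 = 120901 J > q₁, so all ice melts.
Energy balance: 678.9×4.21×(42.3 − T) = 14152 + 39.9×4.21×(T − 0)
2858.169(42.3 − T) = 14152 + 167.979 T
120901 − 14152 = 3026.148 T
T = 106749 / 3026.148 = 35.28 °C

T_f = 35.3 °C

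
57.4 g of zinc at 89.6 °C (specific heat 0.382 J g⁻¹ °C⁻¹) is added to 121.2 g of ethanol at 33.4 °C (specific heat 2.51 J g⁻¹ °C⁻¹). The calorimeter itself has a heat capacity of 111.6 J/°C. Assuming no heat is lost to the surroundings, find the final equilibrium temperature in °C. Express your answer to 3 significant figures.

T_f = 36.2 °C

Heat lost by zinc = heat gained by ethanol + calorimeter.
(57.4)(0.382)(89.6 − T) = [(121.2)(2.51) + 111.6](T − 33.4)
21.9268 (89.6 − T) = 415.812 (T − 33.4)
1964.6 − 21.9268 T = 415.812 T − 13888
15852.6 = 437.7388 T
T = 36.21 °C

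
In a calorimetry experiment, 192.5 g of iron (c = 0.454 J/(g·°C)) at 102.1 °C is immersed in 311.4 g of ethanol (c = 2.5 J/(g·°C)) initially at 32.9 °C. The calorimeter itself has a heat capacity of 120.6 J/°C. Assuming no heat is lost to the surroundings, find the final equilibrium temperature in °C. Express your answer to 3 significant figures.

Heat lost by iron = heat gained by ethanol + calorimeter.
(192.5)(0.454)(102.1 − T) = [(311.4)(2.5) + 120.6](T − 32.9)
87.395 (102.1 − T) = 899.1 (T − 32.9)
8923.0 − 87.395 T = 899.1 T − 29580
38503.0 = 986.495 T
T = 39.03 °C

T_f = 39.0 °C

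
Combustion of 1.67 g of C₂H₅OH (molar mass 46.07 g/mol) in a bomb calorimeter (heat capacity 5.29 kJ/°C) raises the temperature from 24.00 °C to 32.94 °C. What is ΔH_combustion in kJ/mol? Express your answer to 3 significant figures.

ΔH = -1300 kJ/mol

ΔT = 32.94 − 24.00 = 8.94 °C
q_cal = C_cal × ΔT = 5.29 × 8.94 = 47.2926 kJ
n = 1.67 / 46.07 = 0.03625 mol
q_rxn = −q_cal = -47.2926 kJ
ΔH = -47.2926 / 0.03625 = -1304.6 kJ/mol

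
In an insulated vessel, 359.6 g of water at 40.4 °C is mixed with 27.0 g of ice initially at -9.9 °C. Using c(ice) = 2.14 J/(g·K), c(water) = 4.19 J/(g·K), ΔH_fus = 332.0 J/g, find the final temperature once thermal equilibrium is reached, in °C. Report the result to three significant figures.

Heat to bring ice to 0 °C and melt it: q₁ = 27.0×2.14×9.9 + 27.0×332.0 = 9536.0 J
Heat the water can supply cooling to 0 °C: 359.6×4.19×40.4 = 60871.6 J > q₁, so all ice melts.
Energy balance: 359.6×4.19×(40.4 − T) = 9536.0 + 27.0×4.19×(T − 0)
1506.724(40.4 − T) = 9536.0 + 113.13 T
60871.6 − 9536.0 = 1619.854 T
T = 51335.6 / 1619.854 = 31.69 °C

T_f = 31.7 °C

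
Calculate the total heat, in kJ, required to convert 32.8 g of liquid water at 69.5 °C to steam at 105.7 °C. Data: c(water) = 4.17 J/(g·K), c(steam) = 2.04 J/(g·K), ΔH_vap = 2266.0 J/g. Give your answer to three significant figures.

q1 (heat water 69.5→100.0 °C): 32.8 × 4.17 × 30.5 = 4172 J
q2 (vaporize at 100 °C): 32.8 × 2266.0 = 74325 J
q3 (heat steam 100.0→105.7 °C): 32.8 × 2.04 × 5.7 = 381 J
Total: 4172 + 74325 + 381 = 78878 J = 78.9 kJ

q = 78.9 kJ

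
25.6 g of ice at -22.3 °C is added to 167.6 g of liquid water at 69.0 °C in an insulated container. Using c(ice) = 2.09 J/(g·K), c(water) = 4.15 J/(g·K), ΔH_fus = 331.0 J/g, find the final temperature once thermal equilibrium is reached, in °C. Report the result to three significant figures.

Heat to bring ice to 0 °C and melt it: q₁ = 25.6×2.09×22.3 + 25.6×331.0 = 9666.7 J
Heat the water can supply cooling to 0 °C: 167.6×4.15×69.0 = 47992.3 J > q₁, so all ice melts.
Energy balance: 167.6×4.15×(69.0 − T) = 9666.7 + 25.6×4.15×(T − 0)
695.54(69.0 − T) = 9666.7 + 106.24 T
47992.3 − 9666.7 = 801.78 T
T = 38325.6 / 801.78 = 47.80 °C

T_f = 47.8 °C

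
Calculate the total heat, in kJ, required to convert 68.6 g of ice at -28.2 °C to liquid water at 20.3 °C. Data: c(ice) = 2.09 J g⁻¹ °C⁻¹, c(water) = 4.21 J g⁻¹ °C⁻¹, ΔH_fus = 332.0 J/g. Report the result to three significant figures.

q = 32.7 kJ

q1 (heat ice -28.2→0.0 °C): 68.6 × 2.09 × 28.2 = 4043 J
q2 (melt at 0 °C): 68.6 × 332.0 = 22775 J
q3 (heat water 0.0→20.3 °C): 68.6 × 4.21 × 20.3 = 5863 J
Total: 4043 + 22775 + 5863 = 32681 J = 32.7 kJ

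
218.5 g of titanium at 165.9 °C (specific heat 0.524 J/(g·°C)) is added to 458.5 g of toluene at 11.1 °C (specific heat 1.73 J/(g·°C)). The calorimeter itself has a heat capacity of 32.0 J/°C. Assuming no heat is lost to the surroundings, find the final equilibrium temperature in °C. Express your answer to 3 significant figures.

Heat lost by titanium = heat gained by toluene + calorimeter.
(218.5)(0.524)(165.9 − T) = [(458.5)(1.73) + 32.0](T − 11.1)
114.494 (165.9 − T) = 825.205 (T − 11.1)
18995 − 114.494 T = 825.205 T − 9159.8
28154.8 = 939.699 T
T = 29.96 °C

T_f = 30.0 °C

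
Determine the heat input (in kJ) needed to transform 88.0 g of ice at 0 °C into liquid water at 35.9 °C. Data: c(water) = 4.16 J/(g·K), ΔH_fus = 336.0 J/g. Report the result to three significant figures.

q = 42.7 kJ

q1 (melt at 0 °C): 88.0 × 336.0 = 29568 J
q2 (heat water 0.0→35.9 °C): 88.0 × 4.16 × 35.9 = 13142 J
Total: 29568 + 13142 = 42710 J = 42.7 kJ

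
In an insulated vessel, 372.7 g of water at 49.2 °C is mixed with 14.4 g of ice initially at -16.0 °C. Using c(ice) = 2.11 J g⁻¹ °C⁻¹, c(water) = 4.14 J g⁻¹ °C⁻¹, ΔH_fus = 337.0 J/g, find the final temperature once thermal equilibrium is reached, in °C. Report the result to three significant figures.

Heat to bring ice to 0 °C and melt it: q₁ = 14.4×2.11×16.0 + 14.4×337.0 = 5338.9 J
Heat the water can supply cooling to 0 °C: 372.7×4.14×49.2 = 75914.5 J > q₁, so all ice melts.
Energy balance: 372.7×4.14×(49.2 − T) = 5338.9 + 14.4×4.14×(T − 0)
1542.978(49.2 − T) = 5338.9 + 59.616 T
75914.5 − 5338.9 = 1602.594 T
T = 70575.6 / 1602.594 = 44.04 °C

T_f = 44.0 °C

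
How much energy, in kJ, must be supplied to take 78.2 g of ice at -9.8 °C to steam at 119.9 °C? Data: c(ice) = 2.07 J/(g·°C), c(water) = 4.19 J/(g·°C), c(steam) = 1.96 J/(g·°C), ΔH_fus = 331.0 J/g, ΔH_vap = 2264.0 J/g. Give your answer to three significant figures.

q1 (heat ice -9.8→0.0 °C): 78.2 × 2.07 × 9.8 = 1586 J
q2 (melt at 0 °C): 78.2 × 331.0 = 25884 J
q3 (heat water 0.0→100.0 °C): 78.2 × 4.19 × 100.0 = 32766 J
q4 (vaporize at 100 °C): 78.2 × 2264.0 = 177045 J
q5 (heat steam 100.0→119.9 °C): 78.2 × 1.96 × 19.9 = 3050 J
Total: 1586 + 25884 + 32766 + 177045 + 3050 = 240331 J = 240 kJ

q = 240 kJ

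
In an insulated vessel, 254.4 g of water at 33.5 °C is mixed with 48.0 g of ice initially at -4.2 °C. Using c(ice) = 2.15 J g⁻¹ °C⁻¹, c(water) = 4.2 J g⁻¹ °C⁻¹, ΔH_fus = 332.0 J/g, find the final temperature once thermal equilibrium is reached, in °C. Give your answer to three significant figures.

Heat to bring ice to 0 °C and melt it: q₁ = 48.0×2.15×4.2 + 48.0×332.0 = 16369 J
Heat the water can supply cooling to 0 °C: 254.4×4.2×33.5 = 35794.1 J > q₁, so all ice melts.
Energy balance: 254.4×4.2×(33.5 − T) = 16369 + 48.0×4.2×(T − 0)
1068.48(33.5 − T) = 16369 + 201.6 T
35794.1 − 16369 = 1270.08 T
T = 19425.1 / 1270.08 = 15.29 °C

T_f = 15.3 °C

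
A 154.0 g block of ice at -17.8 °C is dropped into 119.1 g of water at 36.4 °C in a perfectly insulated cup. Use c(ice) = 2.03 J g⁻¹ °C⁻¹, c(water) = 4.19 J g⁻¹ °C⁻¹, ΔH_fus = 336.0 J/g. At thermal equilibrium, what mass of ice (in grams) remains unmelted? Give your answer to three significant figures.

m_ice remaining = 116 g

Heat to warm all ice to 0 °C: 154.0×2.03×17.8 = 5564.636 J
Heat released by water cooling to 0 °C: 119.1×4.19×36.4 = 18164.66 J
18164.66 J < 5564.636 + 154.0×336.0 = 57308.636 J, so not all ice melts; final T = 0 °C.
Heat left for melting: 18164.66 − 5564.636 = 12600.024 J
Mass melted = 12600.024 / 336.0 = 37.5001 g
Ice remaining = 154.0 − 37.5001 = 116.4999 g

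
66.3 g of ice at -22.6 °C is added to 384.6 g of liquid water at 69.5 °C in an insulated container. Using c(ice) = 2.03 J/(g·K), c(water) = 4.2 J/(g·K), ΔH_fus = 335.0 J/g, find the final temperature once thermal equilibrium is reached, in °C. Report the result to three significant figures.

T_f = 45.9 °C

Heat to bring ice to 0 °C and melt it: q₁ = 66.3×2.03×22.6 + 66.3×335.0 = 25252 J
Heat the water can supply cooling to 0 °C: 384.6×4.2×69.5 = 112265 J > q₁, so all ice melts.
Energy balance: 384.6×4.2×(69.5 − T) = 25252 + 66.3×4.2×(T − 0)
1615.32(69.5 − T) = 25252 + 278.46 T
112265 − 25252 = 1893.78 T
T = 87013 / 1893.78 = 45.947 °C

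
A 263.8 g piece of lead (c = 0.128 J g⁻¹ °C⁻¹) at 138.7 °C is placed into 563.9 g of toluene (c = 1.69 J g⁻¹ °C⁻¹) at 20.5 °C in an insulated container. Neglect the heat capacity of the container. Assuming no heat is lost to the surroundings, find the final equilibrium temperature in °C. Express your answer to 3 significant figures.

Heat lost by lead = heat gained by toluene.
(263.8)(0.128)(138.7 − T) = (563.9)(1.69)(T − 20.5)
33.7664 (138.7 − T) = 952.991 (T − 20.5)
4683.4 − 33.7664 T = 952.991 T − 19536
24219.4 = 986.7574 T
T = 24.54 °C

T_f = 24.5 °C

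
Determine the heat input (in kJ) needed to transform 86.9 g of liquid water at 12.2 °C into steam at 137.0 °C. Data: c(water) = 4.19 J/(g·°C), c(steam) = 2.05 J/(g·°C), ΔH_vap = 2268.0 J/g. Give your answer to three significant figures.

q = 236 kJ

q1 (heat water 12.2→100.0 °C): 86.9 × 4.19 × 87.8 = 31969 J
q2 (vaporize at 100 °C): 86.9 × 2268.0 = 197089 J
q3 (heat steam 100.0→137.0 °C): 86.9 × 2.05 × 37.0 = 6591 J
Total: 31969 + 197089 + 6591 = 235649 J = 236 kJ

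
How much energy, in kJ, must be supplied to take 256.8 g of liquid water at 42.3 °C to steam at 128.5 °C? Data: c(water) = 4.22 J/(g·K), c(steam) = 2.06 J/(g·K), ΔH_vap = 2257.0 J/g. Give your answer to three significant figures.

q = 657 kJ

q1 (heat water 42.3→100.0 °C): 256.8 × 4.22 × 57.7 = 62529 J
q2 (vaporize at 100 °C): 256.8 × 2257.0 = 579598 J
q3 (heat steam 100.0→128.5 °C): 256.8 × 2.06 × 28.5 = 15077 J
Total: 62529 + 579598 + 15077 = 657204 J = 657 kJ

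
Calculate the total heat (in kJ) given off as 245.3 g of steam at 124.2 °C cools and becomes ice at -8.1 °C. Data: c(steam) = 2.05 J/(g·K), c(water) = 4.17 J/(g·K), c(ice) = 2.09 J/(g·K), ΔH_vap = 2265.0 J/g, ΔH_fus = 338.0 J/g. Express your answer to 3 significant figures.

q = 757 kJ

q1 (cool steam 124.2→100 °C): 245.3 × 2.05 × 24.2 = 12169 J
q2 (condense at 100 °C): 245.3 × 2265.0 = 555605 J
q3 (cool water 100→0 °C): 245.3 × 4.17 × 100.0 = 102290 J
q4 (freeze at 0 °C): 245.3 × 338.0 = 82911 J
q5 (cool ice 0→-8.1 °C): 245.3 × 2.09 × 8.1 = 4153 J
Total: 12169 + 555605 + 102290 + 82911 + 4153 = 757128 J = 757 kJ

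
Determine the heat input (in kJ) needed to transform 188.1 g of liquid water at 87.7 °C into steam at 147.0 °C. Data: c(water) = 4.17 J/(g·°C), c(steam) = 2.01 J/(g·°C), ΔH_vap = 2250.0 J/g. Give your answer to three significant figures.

q = 451 kJ

q1 (heat water 87.7→100.0 °C): 188.1 × 4.17 × 12.3 = 9648 J
q2 (vaporize at 100 °C): 188.1 × 2250.0 = 423225 J
q3 (heat steam 100.0→147.0 °C): 188.1 × 2.01 × 47.0 = 17770 J
Total: 9648 + 423225 + 17770 = 450643 J = 451 kJ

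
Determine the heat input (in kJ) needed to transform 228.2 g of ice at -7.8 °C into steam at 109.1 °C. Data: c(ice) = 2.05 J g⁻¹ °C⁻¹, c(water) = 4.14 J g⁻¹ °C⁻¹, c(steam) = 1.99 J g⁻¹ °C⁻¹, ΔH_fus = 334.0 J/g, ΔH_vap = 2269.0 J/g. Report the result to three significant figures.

q = 696 kJ

q1 (heat ice -7.8→0.0 °C): 228.2 × 2.05 × 7.8 = 3649 J
q2 (melt at 0 °C): 228.2 × 334.0 = 76219 J
q3 (heat water 0.0→100.0 °C): 228.2 × 4.14 × 100.0 = 94475 J
q4 (vaporize at 100 °C): 228.2 × 2269.0 = 517786 J
q5 (heat steam 100.0→109.1 °C): 228.2 × 1.99 × 9.1 = 4132 J
Total: 3649 + 76219 + 94475 + 517786 + 4132 = 696261 J = 696 kJ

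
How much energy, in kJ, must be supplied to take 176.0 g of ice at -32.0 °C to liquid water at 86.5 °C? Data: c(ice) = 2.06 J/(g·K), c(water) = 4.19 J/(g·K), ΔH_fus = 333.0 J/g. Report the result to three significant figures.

q1 (heat ice -32.0→0.0 °C): 176.0 × 2.06 × 32.0 = 11602 J
q2 (melt at 0 °C): 176.0 × 333.0 = 58608 J
q3 (heat water 0.0→86.5 °C): 176.0 × 4.19 × 86.5 = 63789 J
Total: 11602 + 58608 + 63789 = 133999 J = 134 kJ

q = 134 kJ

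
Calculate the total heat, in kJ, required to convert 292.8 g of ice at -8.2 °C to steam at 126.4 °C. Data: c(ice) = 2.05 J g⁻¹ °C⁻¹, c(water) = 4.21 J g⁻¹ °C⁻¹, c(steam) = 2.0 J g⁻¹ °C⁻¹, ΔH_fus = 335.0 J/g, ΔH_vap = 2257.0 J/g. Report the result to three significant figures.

q1 (heat ice -8.2→0.0 °C): 292.8 × 2.05 × 8.2 = 4922 J
q2 (melt at 0 °C): 292.8 × 335.0 = 98088 J
q3 (heat water 0.0→100.0 °C): 292.8 × 4.21 × 100.0 = 123269 J
q4 (vaporize at 100 °C): 292.8 × 2257.0 = 660850 J
q5 (heat steam 100.0→126.4 °C): 292.8 × 2.0 × 26.4 = 15460 J
Total: 4922 + 98088 + 123269 + 660850 + 15460 = 902589 J = 903 kJ

q = 903 kJ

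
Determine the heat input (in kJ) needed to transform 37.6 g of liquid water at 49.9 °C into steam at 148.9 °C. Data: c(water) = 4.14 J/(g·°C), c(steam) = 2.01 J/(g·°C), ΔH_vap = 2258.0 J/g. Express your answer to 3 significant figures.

q1 (heat water 49.9→100.0 °C): 37.6 × 4.14 × 50.1 = 7799 J
q2 (vaporize at 100 °C): 37.6 × 2258.0 = 84901 J
q3 (heat steam 100.0→148.9 °C): 37.6 × 2.01 × 48.9 = 3696 J
Total: 7799 + 84901 + 3696 = 96396 J = 96.4 kJ

q = 96.4 kJ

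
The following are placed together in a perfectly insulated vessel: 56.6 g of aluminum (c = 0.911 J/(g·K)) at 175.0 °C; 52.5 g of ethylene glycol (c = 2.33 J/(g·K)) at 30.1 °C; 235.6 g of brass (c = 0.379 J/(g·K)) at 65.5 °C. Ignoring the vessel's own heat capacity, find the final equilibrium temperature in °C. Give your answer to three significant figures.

Σ mᵢcᵢ(T − Tᵢ) = 0  ⇒  T = Σ mᵢcᵢTᵢ / Σ mᵢcᵢ
Σ mᵢcᵢ = 56.6×0.911 + 52.5×2.33 + 235.6×0.379 = 263.1800
Σ mᵢcᵢTᵢ = 51.5626×175.0 + 122.325×30.1 + 89.2924×65.5 = 18554
T = 18554 / 263.1800 = 70.50 °C

T_f = 70.5 °C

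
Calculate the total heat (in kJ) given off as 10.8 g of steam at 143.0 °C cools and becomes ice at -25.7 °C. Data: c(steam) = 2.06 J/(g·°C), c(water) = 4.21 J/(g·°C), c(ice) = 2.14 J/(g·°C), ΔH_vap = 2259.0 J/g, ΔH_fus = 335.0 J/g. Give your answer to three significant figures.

q = 34.1 kJ

q1 (cool steam 143.0→100 °C): 10.8 × 2.06 × 43.0 = 957 J
q2 (condense at 100 °C): 10.8 × 2259.0 = 24397 J
q3 (cool water 100→0 °C): 10.8 × 4.21 × 100.0 = 4547 J
q4 (freeze at 0 °C): 10.8 × 335.0 = 3618 J
q5 (cool ice 0→-25.7 °C): 10.8 × 2.14 × 25.7 = 594 J
Total: 957 + 24397 + 4547 + 3618 + 594 = 34113 J = 34.1 kJ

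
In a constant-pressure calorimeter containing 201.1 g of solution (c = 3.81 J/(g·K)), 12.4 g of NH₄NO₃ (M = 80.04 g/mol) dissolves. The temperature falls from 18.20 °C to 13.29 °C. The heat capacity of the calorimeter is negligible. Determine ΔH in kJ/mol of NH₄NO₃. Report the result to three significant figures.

|ΔT| = |13.29 − 18.20| = 4.91 °C
|q_surr| = (201.1 × 3.81) × 4.91 = 766.191 × 4.91 = 3762 J
n(NH₄NO₃) = 12.4 / 80.04 = 0.1549 mol
Temperature fell, so q_rxn = +|q_surr| = 3.762 kJ
ΔH = q_rxn / n = 24.29 kJ/mol

ΔH = 24.3 kJ/mol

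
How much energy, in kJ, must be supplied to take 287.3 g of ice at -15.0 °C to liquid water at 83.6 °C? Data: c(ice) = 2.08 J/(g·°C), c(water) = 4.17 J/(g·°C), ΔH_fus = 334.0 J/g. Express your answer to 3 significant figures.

q = 205 kJ

q1 (heat ice -15.0→0.0 °C): 287.3 × 2.08 × 15.0 = 8964 J
q2 (melt at 0 °C): 287.3 × 334.0 = 95958 J
q3 (heat water 0.0→83.6 °C): 287.3 × 4.17 × 83.6 = 100156 J
Total: 8964 + 95958 + 100156 = 205078 J = 205 kJ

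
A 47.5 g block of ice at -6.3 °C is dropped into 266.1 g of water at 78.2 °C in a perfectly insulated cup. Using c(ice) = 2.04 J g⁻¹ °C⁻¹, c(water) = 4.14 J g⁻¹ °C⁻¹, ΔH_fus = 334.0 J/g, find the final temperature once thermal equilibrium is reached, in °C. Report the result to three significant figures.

Heat to bring ice to 0 °C and melt it: q₁ = 47.5×2.04×6.3 + 47.5×334.0 = 16475 J
Heat the water can supply cooling to 0 °C: 266.1×4.14×78.2 = 86149.3 J > q₁, so all ice melts.
Energy balance: 266.1×4.14×(78.2 − T) = 16475 + 47.5×4.14×(T − 0)
1101.654(78.2 − T) = 16475 + 196.65 T
86149.3 − 16475 = 1298.304 T
T = 69674.3 / 1298.304 = 53.67 °C

T_f = 53.7 °C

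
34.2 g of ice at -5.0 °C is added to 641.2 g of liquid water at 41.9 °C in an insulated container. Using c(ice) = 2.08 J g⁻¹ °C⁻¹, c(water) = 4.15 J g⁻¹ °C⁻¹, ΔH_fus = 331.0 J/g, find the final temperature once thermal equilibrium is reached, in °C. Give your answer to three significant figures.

Heat to bring ice to 0 °C and melt it: q₁ = 34.2×2.08×5.0 + 34.2×331.0 = 11676 J
Heat the water can supply cooling to 0 °C: 641.2×4.15×41.9 = 111495 J > q₁, so all ice melts.
Energy balance: 641.2×4.15×(41.9 − T) = 11676 + 34.2×4.15×(T − 0)
2660.98(41.9 − T) = 11676 + 141.93 T
111495 − 11676 = 2802.91 T
T = 99819 / 2802.91 = 35.61 °C

T_f = 35.6 °C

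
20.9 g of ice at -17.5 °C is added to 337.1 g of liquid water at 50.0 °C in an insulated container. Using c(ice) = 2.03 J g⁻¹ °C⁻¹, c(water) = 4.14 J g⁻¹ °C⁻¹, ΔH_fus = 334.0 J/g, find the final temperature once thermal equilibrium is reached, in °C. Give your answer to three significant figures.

Heat to bring ice to 0 °C and melt it: q₁ = 20.9×2.03×17.5 + 20.9×334.0 = 7723.1 J
Heat the water can supply cooling to 0 °C: 337.1×4.14×50.0 = 69779.7 J > q₁, so all ice melts.
Energy balance: 337.1×4.14×(50.0 − T) = 7723.1 + 20.9×4.14×(T − 0)
1395.594(50.0 − T) = 7723.1 + 86.526 T
69779.7 − 7723.1 = 1482.120 T
T = 62056.6 / 1482.120 = 41.87 °C

T_f = 41.9 °C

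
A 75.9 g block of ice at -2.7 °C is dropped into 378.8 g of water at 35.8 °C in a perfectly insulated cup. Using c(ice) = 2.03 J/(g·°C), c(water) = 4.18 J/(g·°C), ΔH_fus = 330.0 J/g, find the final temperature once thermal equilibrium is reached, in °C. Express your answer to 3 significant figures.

T_f = 16.4 °C

Heat to bring ice to 0 °C and melt it: q₁ = 75.9×2.03×2.7 + 75.9×330.0 = 25463 J
Heat the water can supply cooling to 0 °C: 378.8×4.18×35.8 = 56685.1 J > q₁, so all ice melts.
Energy balance: 378.8×4.18×(35.8 − T) = 25463 + 75.9×4.18×(T − 0)
1583.384(35.8 − T) = 25463 + 317.262 T
56685.1 − 25463 = 1900.646 T
T = 31222.1 / 1900.646 = 16.43 °C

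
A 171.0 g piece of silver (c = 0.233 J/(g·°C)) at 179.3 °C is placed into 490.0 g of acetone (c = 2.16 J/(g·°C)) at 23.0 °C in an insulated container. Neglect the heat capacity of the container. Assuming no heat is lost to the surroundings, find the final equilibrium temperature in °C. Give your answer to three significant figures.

Heat lost by silver = heat gained by acetone.
(171.0)(0.233)(179.3 − T) = (490.0)(2.16)(T − 23.0)
39.843 (179.3 − T) = 1058.4 (T − 23.0)
7143.8 − 39.843 T = 1058.4 T − 24343
31486.8 = 1098.243 T
T = 28.67 °C

T_f = 28.7 °C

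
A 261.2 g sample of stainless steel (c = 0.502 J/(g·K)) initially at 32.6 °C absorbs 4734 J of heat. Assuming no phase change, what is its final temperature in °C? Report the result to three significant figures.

ΔT = q / (m c) = 4734 / (261.2 × 0.502) = 36.10 °C
T_f = 32.6 + 36.10 = 68.70 °C

T_f = 68.7 °C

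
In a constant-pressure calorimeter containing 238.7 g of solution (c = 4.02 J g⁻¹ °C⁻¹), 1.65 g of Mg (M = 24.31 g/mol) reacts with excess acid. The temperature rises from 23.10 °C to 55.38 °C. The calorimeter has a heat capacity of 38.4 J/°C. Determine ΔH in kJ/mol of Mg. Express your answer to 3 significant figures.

ΔH = -475 kJ/mol

|ΔT| = |55.38 − 23.10| = 32.28 °C
|q_surr| = (238.7 × 4.02 + 38.4) × 32.28 = 997.974 × 32.28 = 32210 J
n(Mg) = 1.65 / 24.31 = 0.06787 mol
Temperature rose, so q_rxn = −|q_surr| = -32.21 kJ
ΔH = q_rxn / n = -474.6 kJ/mol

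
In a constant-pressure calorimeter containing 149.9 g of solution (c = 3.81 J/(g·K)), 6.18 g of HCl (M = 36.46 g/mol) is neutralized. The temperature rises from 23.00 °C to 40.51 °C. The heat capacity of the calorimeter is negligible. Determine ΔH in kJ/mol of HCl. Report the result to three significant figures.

|ΔT| = |40.51 − 23.00| = 17.51 °C
|q_surr| = (149.9 × 3.81) × 17.51 = 571.119 × 17.51 = 10000 J
n(HCl) = 6.18 / 36.46 = 0.1695 mol
Temperature rose, so q_rxn = −|q_surr| = -10.00 kJ
ΔH = q_rxn / n = -59.00 kJ/mol

ΔH = -59.0 kJ/mol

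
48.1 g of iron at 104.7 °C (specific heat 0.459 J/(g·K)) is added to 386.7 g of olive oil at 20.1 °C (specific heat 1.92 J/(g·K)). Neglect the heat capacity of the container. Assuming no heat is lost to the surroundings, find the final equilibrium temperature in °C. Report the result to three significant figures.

Heat lost by iron = heat gained by olive oil.
(48.1)(0.459)(104.7 − T) = (386.7)(1.92)(T − 20.1)
22.0779 (104.7 − T) = 742.464 (T − 20.1)
2311.6 − 22.0779 T = 742.464 T − 14924
17235.6 = 764.5419 T
T = 22.54 °C

T_f = 22.5 °C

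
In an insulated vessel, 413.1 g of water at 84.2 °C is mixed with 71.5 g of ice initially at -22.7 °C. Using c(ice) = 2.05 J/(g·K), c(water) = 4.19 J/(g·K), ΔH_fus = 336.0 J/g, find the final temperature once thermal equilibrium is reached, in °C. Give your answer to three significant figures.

Heat to bring ice to 0 °C and melt it: q₁ = 71.5×2.05×22.7 + 71.5×336.0 = 27351 J
Heat the water can supply cooling to 0 °C: 413.1×4.19×84.2 = 145741 J > q₁, so all ice melts.
Energy balance: 413.1×4.19×(84.2 − T) = 27351 + 71.5×4.19×(T − 0)
1730.889(84.2 − T) = 27351 + 299.585 T
145741 − 27351 = 2030.474 T
T = 118390 / 2030.474 = 58.31 °C

T_f = 58.3 °C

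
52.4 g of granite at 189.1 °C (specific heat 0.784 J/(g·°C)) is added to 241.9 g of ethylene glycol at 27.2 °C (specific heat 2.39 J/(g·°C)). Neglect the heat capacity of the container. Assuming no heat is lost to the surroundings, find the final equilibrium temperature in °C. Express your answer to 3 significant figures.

T_f = 37.9 °C

Heat lost by granite = heat gained by ethylene glycol.
(52.4)(0.784)(189.1 − T) = (241.9)(2.39)(T − 27.2)
41.0816 (189.1 − T) = 578.141 (T − 27.2)
7768.5 − 41.0816 T = 578.141 T − 15725
23493.5 = 619.2226 T
T = 37.94 °C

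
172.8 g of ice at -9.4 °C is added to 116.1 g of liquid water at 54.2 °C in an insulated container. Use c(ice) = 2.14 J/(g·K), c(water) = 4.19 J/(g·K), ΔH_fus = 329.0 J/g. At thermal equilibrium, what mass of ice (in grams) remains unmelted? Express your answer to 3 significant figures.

Heat to warm all ice to 0 °C: 172.8×2.14×9.4 = 3476.0 J
Heat released by water cooling to 0 °C: 116.1×4.19×54.2 = 26366 J
26366 J < 3476.0 + 172.8×329.0 = 60327.2 J, so not all ice melts; final T = 0 °C.
Heat left for melting: 26366 − 3476.0 = 22890.0 J
Mass melted = 22890.0 / 329.0 = 69.57 g
Ice remaining = 172.8 − 69.57 = 103.23 g

m_ice remaining = 103 g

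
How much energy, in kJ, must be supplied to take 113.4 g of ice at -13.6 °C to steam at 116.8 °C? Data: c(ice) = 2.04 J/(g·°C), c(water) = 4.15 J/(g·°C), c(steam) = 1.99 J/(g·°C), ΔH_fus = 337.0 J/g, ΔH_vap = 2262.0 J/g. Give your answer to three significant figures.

q1 (heat ice -13.6→0.0 °C): 113.4 × 2.04 × 13.6 = 3146 J
q2 (melt at 0 °C): 113.4 × 337.0 = 38216 J
q3 (heat water 0.0→100.0 °C): 113.4 × 4.15 × 100.0 = 47061 J
q4 (vaporize at 100 °C): 113.4 × 2262.0 = 256511 J
q5 (heat steam 100.0→116.8 °C): 113.4 × 1.99 × 16.8 = 3791 J
Total: 3146 + 38216 + 47061 + 256511 + 3791 = 348725 J = 349 kJ

q = 349 kJ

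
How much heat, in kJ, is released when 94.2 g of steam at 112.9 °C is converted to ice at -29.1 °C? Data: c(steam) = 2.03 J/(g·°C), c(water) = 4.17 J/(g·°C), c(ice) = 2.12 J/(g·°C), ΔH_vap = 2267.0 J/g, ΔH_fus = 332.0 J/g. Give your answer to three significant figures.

q = 292 kJ

q1 (cool steam 112.9→100 °C): 94.2 × 2.03 × 12.9 = 2467 J
q2 (condense at 100 °C): 94.2 × 2267.0 = 213551 J
q3 (cool water 100→0 °C): 94.2 × 4.17 × 100.0 = 39281 J
q4 (freeze at 0 °C): 94.2 × 332.0 = 31274 J
q5 (cool ice 0→-29.1 °C): 94.2 × 2.12 × 29.1 = 5811 J
Total: 2467 + 213551 + 39281 + 31274 + 5811 = 292384 J = 292 kJ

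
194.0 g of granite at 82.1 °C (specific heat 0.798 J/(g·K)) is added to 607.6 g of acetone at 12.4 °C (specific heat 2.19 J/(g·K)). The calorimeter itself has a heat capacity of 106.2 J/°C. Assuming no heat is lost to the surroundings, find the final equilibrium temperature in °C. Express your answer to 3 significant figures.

T_f = 19.2 °C

Heat lost by granite = heat gained by acetone + calorimeter.
(194.0)(0.798)(82.1 − T) = [(607.6)(2.19) + 106.2](T − 12.4)
154.812 (82.1 − T) = 1436.844 (T − 12.4)
12710 − 154.812 T = 1436.844 T − 17817
30527 = 1591.656 T
T = 19.18 °C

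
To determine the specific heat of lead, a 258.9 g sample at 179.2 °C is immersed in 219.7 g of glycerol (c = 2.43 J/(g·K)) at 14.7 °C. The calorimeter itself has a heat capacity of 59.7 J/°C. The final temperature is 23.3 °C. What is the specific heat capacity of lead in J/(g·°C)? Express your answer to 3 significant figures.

q_gained = (219.7 × 2.43 + 59.7) × (23.3 − 14.7) = 5105 J
q_lost = 258.9 × c × (179.2 − 23.3) = 40362.51 c
Set equal: c = 5105 / 40362.51 = 0.126 J/(g·°C)

c = 0.126 J/(g·°C)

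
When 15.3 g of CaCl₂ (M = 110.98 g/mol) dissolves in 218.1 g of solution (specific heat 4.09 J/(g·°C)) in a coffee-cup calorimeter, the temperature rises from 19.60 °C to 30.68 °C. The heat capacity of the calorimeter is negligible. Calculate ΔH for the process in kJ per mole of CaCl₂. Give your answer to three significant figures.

ΔH = -71.7 kJ/mol

|ΔT| = |30.68 − 19.60| = 11.08 °C
|q_surr| = (218.1 × 4.09) × 11.08 = 892.029 × 11.08 = 9884 J
n(CaCl₂) = 15.3 / 110.98 = 0.1379 mol
Temperature rose, so q_rxn = −|q_surr| = -9.884 kJ
ΔH = q_rxn / n = -71.68 kJ/mol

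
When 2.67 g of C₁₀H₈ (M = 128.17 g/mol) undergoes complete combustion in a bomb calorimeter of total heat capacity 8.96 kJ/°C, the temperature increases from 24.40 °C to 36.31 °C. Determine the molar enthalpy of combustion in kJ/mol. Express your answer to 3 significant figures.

ΔT = 36.31 − 24.40 = 11.91 °C
q_cal = C_cal × ΔT = 8.96 × 11.91 = 106.7136 kJ
n = 2.67 / 128.17 = 0.02083 mol
q_rxn = −q_cal = -106.7136 kJ
ΔH = -106.7136 / 0.02083 = -5123 kJ/mol

ΔH = -5120 kJ/mol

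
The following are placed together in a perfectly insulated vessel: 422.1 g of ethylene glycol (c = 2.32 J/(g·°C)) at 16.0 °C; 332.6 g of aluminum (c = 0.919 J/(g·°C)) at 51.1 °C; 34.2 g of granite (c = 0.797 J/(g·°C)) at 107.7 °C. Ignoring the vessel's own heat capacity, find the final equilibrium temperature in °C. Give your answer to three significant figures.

T_f = 26.1 °C

Σ mᵢcᵢ(T − Tᵢ) = 0  ⇒  T = Σ mᵢcᵢTᵢ / Σ mᵢcᵢ
Σ mᵢcᵢ = 422.1×2.32 + 332.6×0.919 + 34.2×0.797 = 1312.1888
Σ mᵢcᵢTᵢ = 979.272×16.0 + 305.6594×51.1 + 27.2574×107.7 = 34223
T = 34223 / 1312.1888 = 26.08 °C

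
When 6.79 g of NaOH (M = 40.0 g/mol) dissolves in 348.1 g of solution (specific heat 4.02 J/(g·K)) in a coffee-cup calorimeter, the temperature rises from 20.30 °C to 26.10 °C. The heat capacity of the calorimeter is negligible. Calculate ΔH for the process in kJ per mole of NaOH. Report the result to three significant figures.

|ΔT| = |26.10 − 20.30| = 5.80 °C
|q_surr| = (348.1 × 4.02) × 5.80 = 1399.362 × 5.80 = 8116 J
n(NaOH) = 6.79 / 40.0 = 0.1698 mol
Temperature rose, so q_rxn = −|q_surr| = -8.116 kJ
ΔH = q_rxn / n = -47.80 kJ/mol

ΔH = -47.8 kJ/mol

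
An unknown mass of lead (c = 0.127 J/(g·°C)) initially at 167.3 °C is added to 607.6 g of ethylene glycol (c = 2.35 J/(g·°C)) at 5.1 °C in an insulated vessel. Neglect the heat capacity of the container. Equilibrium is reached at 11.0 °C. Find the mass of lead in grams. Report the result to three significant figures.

q_gained = (607.6 × 2.35) × (11.0 − 5.1) = 8424 J
q_lost = m × 0.127 × (167.3 − 11.0) = 19.8501 m
m = 8424 / 19.8501 = 424 g

m = 424 g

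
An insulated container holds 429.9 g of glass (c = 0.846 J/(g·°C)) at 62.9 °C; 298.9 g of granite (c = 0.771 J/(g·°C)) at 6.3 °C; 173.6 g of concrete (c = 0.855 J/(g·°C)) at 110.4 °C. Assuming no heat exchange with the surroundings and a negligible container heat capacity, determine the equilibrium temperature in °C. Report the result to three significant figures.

Σ mᵢcᵢ(T − Tᵢ) = 0  ⇒  T = Σ mᵢcᵢTᵢ / Σ mᵢcᵢ
Σ mᵢcᵢ = 429.9×0.846 + 298.9×0.771 + 173.6×0.855 = 742.5753
Σ mᵢcᵢTᵢ = 363.6954×62.9 + 230.4519×6.3 + 148.428×110.4 = 40715
T = 40715 / 742.5753 = 54.83 °C

T_f = 54.8 °C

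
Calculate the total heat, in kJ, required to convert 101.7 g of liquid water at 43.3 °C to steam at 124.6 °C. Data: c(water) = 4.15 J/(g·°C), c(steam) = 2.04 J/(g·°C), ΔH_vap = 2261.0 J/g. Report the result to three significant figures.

q1 (heat water 43.3→100.0 °C): 101.7 × 4.15 × 56.7 = 23931 J
q2 (vaporize at 100 °C): 101.7 × 2261.0 = 229944 J
q3 (heat steam 100.0→124.6 °C): 101.7 × 2.04 × 24.6 = 5104 J
Total: 23931 + 229944 + 5104 = 258979 J = 259 kJ

q = 259 kJ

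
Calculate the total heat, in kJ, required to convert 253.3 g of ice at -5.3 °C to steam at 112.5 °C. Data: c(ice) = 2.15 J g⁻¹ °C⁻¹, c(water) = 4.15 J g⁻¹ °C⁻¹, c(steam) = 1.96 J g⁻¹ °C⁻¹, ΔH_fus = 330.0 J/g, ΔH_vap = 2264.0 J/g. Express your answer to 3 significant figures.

q = 771 kJ

q1 (heat ice -5.3→0.0 °C): 253.3 × 2.15 × 5.3 = 2886 J
q2 (melt at 0 °C): 253.3 × 330.0 = 83589 J
q3 (heat water 0.0→100.0 °C): 253.3 × 4.15 × 100.0 = 105120 J
q4 (vaporize at 100 °C): 253.3 × 2264.0 = 573471 J
q5 (heat steam 100.0→112.5 °C): 253.3 × 1.96 × 12.5 = 6206 J
Total: 2886 + 83589 + 105120 + 573471 + 6206 = 771272 J = 771 kJ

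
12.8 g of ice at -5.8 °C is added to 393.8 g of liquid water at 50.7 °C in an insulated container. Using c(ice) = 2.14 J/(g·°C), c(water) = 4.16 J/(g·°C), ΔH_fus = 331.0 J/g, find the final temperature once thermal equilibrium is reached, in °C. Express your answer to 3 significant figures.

T_f = 46.5 °C

Heat to bring ice to 0 °C and melt it: q₁ = 12.8×2.14×5.8 + 12.8×331.0 = 4395.7 J
Heat the water can supply cooling to 0 °C: 393.8×4.16×50.7 = 83057.1 J > q₁, so all ice melts.
Energy balance: 393.8×4.16×(50.7 − T) = 4395.7 + 12.8×4.16×(T − 0)
1638.208(50.7 − T) = 4395.7 + 53.248 T
83057.1 − 4395.7 = 1691.456 T
T = 78661.4 / 1691.456 = 46.51 °C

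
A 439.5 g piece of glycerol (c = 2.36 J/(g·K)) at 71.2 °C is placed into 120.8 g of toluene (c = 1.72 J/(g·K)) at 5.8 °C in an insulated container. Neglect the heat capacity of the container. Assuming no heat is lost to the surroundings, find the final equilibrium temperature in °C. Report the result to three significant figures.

Heat lost by glycerol = heat gained by toluene.
(439.5)(2.36)(71.2 − T) = (120.8)(1.72)(T − 5.8)
1037.22 (71.2 − T) = 207.776 (T − 5.8)
73850 − 1037.22 T = 207.776 T − 1205.1
75055.1 = 1244.996 T
T = 60.29 °C

T_f = 60.3 °C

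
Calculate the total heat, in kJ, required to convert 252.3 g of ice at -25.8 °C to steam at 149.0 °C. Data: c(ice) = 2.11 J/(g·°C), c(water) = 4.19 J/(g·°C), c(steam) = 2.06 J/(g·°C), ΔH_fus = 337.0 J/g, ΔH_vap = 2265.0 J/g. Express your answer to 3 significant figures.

q1 (heat ice -25.8→0.0 °C): 252.3 × 2.11 × 25.8 = 13735 J
q2 (melt at 0 °C): 252.3 × 337.0 = 85025 J
q3 (heat water 0.0→100.0 °C): 252.3 × 4.19 × 100.0 = 105714 J
q4 (vaporize at 100 °C): 252.3 × 2265.0 = 571460 J
q5 (heat steam 100.0→149.0 °C): 252.3 × 2.06 × 49.0 = 25467 J
Total: 13735 + 85025 + 105714 + 571460 + 25467 = 801401 J = 801 kJ

q = 801 kJ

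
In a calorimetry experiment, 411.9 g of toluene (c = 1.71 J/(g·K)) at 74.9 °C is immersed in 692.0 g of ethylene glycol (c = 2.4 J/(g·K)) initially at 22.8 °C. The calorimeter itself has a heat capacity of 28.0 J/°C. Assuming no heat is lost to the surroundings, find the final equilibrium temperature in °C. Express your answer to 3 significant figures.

Heat lost by toluene = heat gained by ethylene glycol + calorimeter.
(411.9)(1.71)(74.9 − T) = [(692.0)(2.4) + 28.0](T − 22.8)
704.349 (74.9 − T) = 1688.8 (T − 22.8)
52756 − 704.349 T = 1688.8 T − 38505
91261 = 2393.149 T
T = 38.13 °C

T_f = 38.1 °C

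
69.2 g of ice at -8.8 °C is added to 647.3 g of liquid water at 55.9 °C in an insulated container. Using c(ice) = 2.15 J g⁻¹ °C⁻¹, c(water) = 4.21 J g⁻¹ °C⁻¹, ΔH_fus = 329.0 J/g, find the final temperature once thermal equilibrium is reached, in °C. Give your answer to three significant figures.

Heat to bring ice to 0 °C and melt it: q₁ = 69.2×2.15×8.8 + 69.2×329.0 = 24076 J
Heat the water can supply cooling to 0 °C: 647.3×4.21×55.9 = 152335 J > q₁, so all ice melts.
Energy balance: 647.3×4.21×(55.9 − T) = 24076 + 69.2×4.21×(T − 0)
2725.133(55.9 − T) = 24076 + 291.332 T
152335 − 24076 = 3016.465 T
T = 128259 / 3016.465 = 42.52 °C

T_f = 42.5 °C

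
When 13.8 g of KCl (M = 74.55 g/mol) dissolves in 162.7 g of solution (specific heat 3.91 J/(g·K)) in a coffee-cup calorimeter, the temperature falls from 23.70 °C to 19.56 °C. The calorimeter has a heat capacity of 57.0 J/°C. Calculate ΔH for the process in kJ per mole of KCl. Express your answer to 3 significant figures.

|ΔT| = |19.56 − 23.70| = 4.14 °C
|q_surr| = (162.7 × 3.91 + 57.0) × 4.14 = 693.157 × 4.14 = 2870 J
n(KCl) = 13.8 / 74.55 = 0.1851 mol
Temperature fell, so q_rxn = +|q_surr| = 2.870 kJ
ΔH = q_rxn / n = 15.51 kJ/mol

ΔH = 15.5 kJ/mol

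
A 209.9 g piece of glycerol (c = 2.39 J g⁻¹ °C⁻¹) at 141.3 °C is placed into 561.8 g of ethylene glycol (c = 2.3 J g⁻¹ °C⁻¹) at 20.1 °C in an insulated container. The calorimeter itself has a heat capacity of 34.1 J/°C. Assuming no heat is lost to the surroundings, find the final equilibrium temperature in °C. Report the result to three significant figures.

T_f = 53.4 °C

Heat lost by glycerol = heat gained by ethylene glycol + calorimeter.
(209.9)(2.39)(141.3 − T) = [(561.8)(2.3) + 34.1](T − 20.1)
501.661 (141.3 − T) = 1326.24 (T − 20.1)
70885 − 501.661 T = 1326.24 T − 26657
97542 = 1827.901 T
T = 53.36 °C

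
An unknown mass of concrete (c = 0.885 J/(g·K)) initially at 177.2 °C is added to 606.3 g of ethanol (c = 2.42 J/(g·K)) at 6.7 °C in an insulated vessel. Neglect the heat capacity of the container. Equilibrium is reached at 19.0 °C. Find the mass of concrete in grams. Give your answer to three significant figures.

m = 129 g

q_gained = (606.3 × 2.42) × (19.0 − 6.7) = 18050 J
q_lost = m × 0.885 × (177.2 − 19.0) = 140.007 m
m = 18050 / 140.007 = 129 g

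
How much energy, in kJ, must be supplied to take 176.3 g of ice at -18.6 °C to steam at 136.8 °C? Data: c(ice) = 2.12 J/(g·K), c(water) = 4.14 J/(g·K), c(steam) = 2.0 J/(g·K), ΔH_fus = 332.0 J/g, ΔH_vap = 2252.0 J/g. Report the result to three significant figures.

q1 (heat ice -18.6→0.0 °C): 176.3 × 2.12 × 18.6 = 6952 J
q2 (melt at 0 °C): 176.3 × 332.0 = 58532 J
q3 (heat water 0.0→100.0 °C): 176.3 × 4.14 × 100.0 = 72988 J
q4 (vaporize at 100 °C): 176.3 × 2252.0 = 397028 J
q5 (heat steam 100.0→136.8 °C): 176.3 × 2.0 × 36.8 = 12976 J
Total: 6952 + 58532 + 72988 + 397028 + 12976 = 548476 J = 548 kJ

q = 548 kJ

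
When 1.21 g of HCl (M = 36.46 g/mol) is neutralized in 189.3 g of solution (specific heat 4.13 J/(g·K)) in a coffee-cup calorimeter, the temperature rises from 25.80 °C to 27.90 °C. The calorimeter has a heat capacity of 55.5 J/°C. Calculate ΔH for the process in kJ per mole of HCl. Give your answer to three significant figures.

|ΔT| = |27.90 − 25.80| = 2.10 °C
|q_surr| = (189.3 × 4.13 + 55.5) × 2.10 = 837.309 × 2.10 = 1758 J
n(HCl) = 1.21 / 36.46 = 0.03319 mol
Temperature rose, so q_rxn = −|q_surr| = -1.758 kJ
ΔH = q_rxn / n = -52.97 kJ/mol

ΔH = -53.0 kJ/mol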